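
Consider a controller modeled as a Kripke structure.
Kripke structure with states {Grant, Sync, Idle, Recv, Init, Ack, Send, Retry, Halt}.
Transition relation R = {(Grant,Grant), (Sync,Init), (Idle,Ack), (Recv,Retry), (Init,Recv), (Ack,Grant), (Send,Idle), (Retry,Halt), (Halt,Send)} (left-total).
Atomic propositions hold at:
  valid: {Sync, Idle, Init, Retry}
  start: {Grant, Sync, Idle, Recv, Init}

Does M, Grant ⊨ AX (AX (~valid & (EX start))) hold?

Yes

Sat(~valid) = {Grant, Recv, Ack, Send, Halt}
Sat(EX start) = {s : some successor in {Grant, Sync, Idle, Recv, Init}} = {Grant, Sync, Init, Ack, Send}
Sat(~valid & (EX start)) = {Grant, Ack, Send}
Sat(AX (~valid & (EX start))) = {s : every successor in {Grant, Ack, Send}} = {Grant, Idle, Ack, Halt}
Sat(AX (AX (~valid & (EX start)))) = {s : every successor in {Grant, Idle, Ack, Halt}} = {Grant, Idle, Ack, Send, Retry}
Grant ∈ Sat(AX (AX (~valid & (EX start)))) = {Grant, Idle, Ack, Send, Retry}, so the formula holds at Grant.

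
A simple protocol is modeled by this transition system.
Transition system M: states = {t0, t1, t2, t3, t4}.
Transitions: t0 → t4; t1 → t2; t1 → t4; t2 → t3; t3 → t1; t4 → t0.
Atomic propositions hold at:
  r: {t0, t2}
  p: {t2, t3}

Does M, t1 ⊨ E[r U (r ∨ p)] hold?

No

Sat(r ∨ p) = {t0, t2, t3}
E[r U (r ∨ p)]: least fixpoint, start Z0 = Sat((r ∨ p)) = {t0, t2, t3}, add states in Sat(r) with some successor in Z. Already a fixed point.
Sat(E[r U (r ∨ p)]) = {t0, t2, t3}
t1 ∉ Sat(E[r U (r ∨ p)]) = {t0, t2, t3}, so the formula does not hold at t1.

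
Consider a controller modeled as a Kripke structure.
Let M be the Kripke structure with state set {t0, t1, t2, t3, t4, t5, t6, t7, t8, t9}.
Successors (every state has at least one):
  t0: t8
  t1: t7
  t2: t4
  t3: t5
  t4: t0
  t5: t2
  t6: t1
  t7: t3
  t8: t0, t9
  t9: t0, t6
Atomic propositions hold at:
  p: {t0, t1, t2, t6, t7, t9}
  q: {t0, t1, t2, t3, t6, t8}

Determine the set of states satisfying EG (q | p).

{t0, t8, t9}

Sat(q | p) = {t0, t1, t2, t3, t6, t7, t8, t9}
EG (q | p): greatest fixpoint, start Z0 = {t0, t1, t2, t3, t6, t7, t8, t9}, keep only states in Sat with some successor in Z. Z1 = {t0, t1, t6, t7, t8, t9}; Z2 = {t0, t1, t6, t8, t9}; Z3 = {t0, t6, t8, t9}; Z4 = {t0, t8, t9}; fixed.
Sat(EG (q | p)) = {t0, t8, t9}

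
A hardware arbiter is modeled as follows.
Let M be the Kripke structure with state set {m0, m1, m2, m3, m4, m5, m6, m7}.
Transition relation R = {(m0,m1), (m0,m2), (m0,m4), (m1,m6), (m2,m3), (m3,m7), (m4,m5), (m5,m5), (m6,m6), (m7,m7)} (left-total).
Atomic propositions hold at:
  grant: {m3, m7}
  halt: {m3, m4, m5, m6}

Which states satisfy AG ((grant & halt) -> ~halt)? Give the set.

{m1, m4, m5, m6, m7}

Sat(grant & halt) = {m3}
Sat(~halt) = {m0, m1, m2, m7}
Sat((grant & halt) -> ~halt) = {m0, m1, m2, m4, m5, m6, m7}
AG ((grant & halt) -> ~halt): greatest fixpoint, start Z0 = {m0, m1, m2, m4, m5, m6, m7}, keep only states in Sat with every successor in Z. Z1 = {m0, m1, m4, m5, m6, m7}; Z2 = {m1, m4, m5, m6, m7}; fixed.
Sat(AG ((grant & halt) -> ~halt)) = {m1, m4, m5, m6, m7}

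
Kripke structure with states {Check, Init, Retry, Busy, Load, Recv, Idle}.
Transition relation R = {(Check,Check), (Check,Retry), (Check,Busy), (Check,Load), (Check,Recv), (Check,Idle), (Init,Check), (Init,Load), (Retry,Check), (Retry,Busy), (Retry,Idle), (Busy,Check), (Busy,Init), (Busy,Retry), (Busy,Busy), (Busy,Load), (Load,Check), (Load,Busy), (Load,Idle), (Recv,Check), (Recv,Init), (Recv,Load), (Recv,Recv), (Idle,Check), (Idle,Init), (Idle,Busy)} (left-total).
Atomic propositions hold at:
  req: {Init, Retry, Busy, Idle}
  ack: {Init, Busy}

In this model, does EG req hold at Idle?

EG req: greatest fixpoint, start Z0 = {Init, Retry, Busy, Idle}, keep only states in Sat with some successor in Z. Z1 = {Retry, Busy, Idle}; fixed.
Sat(EG req) = {Retry, Busy, Idle}
Idle ∈ Sat(EG req) = {Retry, Busy, Idle}, so the formula holds at Idle.

Yes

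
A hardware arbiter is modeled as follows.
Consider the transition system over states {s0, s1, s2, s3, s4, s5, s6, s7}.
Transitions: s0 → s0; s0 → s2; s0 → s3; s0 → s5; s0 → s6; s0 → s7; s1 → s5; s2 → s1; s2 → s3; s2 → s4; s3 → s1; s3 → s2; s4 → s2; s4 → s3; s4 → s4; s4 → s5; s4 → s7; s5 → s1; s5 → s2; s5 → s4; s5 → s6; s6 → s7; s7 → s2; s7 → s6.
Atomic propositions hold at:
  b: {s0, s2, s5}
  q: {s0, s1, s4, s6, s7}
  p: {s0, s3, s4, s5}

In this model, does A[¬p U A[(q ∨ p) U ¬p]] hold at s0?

Sat(¬p) = {s1, s2, s6, s7}
Sat(q ∨ p) = {s0, s1, s3, s4, s5, s6, s7}
A[(q ∨ p) U ¬p]: least fixpoint, start Z0 = Sat(¬p) = {s1, s2, s6, s7}, add states in Sat(q ∨ p) with every successor in Z. Z1 = {s1, s2, s3, s6, s7}; fixed.
Sat(A[(q ∨ p) U ¬p]) = {s1, s2, s3, s6, s7}
A[¬p U A[(q ∨ p) U ¬p]]: least fixpoint, start Z0 = Sat(A[(q ∨ p) U ¬p]) = {s1, s2, s3, s6, s7}, add states in Sat(¬p) with every successor in Z. Already a fixed point.
Sat(A[¬p U A[(q ∨ p) U ¬p]]) = {s1, s2, s3, s6, s7}
s0 ∉ Sat(A[¬p U A[(q ∨ p) U ¬p]]) = {s1, s2, s3, s6, s7}, so the formula does not hold at s0.

No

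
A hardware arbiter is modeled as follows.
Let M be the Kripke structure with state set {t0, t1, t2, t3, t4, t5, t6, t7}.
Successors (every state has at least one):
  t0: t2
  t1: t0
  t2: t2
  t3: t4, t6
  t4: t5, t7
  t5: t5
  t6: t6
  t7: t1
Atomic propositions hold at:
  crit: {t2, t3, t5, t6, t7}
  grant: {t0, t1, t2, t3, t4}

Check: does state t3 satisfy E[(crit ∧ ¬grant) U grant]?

Yes

Sat(¬grant) = {t5, t6, t7}
Sat(crit ∧ ¬grant) = {t5, t6, t7}
E[(crit ∧ ¬grant) U grant]: least fixpoint, start Z0 = Sat(grant) = {t0, t1, t2, t3, t4}, add states in Sat(crit ∧ ¬grant) with some successor in Z. Z1 = {t0, t1, t2, t3, t4, t7}; fixed.
Sat(E[(crit ∧ ¬grant) U grant]) = {t0, t1, t2, t3, t4, t7}
t3 ∈ Sat(E[(crit ∧ ¬grant) U grant]) = {t0, t1, t2, t3, t4, t7}, so the formula holds at t3.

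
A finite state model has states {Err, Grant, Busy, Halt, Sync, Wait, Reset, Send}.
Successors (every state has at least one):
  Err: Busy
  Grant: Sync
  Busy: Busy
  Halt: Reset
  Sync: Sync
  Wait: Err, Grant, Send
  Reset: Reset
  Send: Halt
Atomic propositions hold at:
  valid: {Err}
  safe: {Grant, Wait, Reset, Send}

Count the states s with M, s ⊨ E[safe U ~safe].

Sat(~safe) = {Err, Busy, Halt, Sync}
E[safe U ~safe]: least fixpoint, start Z0 = Sat(~safe) = {Err, Busy, Halt, Sync}, add states in Sat(safe) with some successor in Z. Z1 = {Err, Grant, Busy, Halt, Sync, Wait, Send}; fixed.
Sat(E[safe U ~safe]) = {Err, Grant, Busy, Halt, Sync, Wait, Send}
|Sat(E[safe U ~safe])| = |{Err, Grant, Busy, Halt, Sync, Wait, Send}| = 7.

7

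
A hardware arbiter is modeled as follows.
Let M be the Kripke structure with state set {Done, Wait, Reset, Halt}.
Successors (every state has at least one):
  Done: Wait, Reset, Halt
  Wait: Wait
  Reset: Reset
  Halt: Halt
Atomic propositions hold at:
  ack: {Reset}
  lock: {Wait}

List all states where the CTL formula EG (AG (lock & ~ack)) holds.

Sat(~ack) = {Done, Wait, Halt}
Sat(lock & ~ack) = {Wait}
AG (lock & ~ack): greatest fixpoint, start Z0 = {Wait}, keep only states in Sat with every successor in Z. Already a fixed point.
Sat(AG (lock & ~ack)) = {Wait}
EG (AG (lock & ~ack)): greatest fixpoint, start Z0 = {Wait}, keep only states in Sat with some successor in Z. Already a fixed point.
Sat(EG (AG (lock & ~ack))) = {Wait}

{Wait}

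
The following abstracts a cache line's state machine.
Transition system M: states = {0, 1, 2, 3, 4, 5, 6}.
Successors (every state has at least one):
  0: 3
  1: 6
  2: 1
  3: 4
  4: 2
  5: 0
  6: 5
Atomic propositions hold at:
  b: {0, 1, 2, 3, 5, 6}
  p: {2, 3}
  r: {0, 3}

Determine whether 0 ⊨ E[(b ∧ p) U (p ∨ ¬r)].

Sat(b ∧ p) = {2, 3}
Sat(¬r) = {1, 2, 4, 5, 6}
Sat(p ∨ ¬r) = {1, 2, 3, 4, 5, 6}
E[(b ∧ p) U (p ∨ ¬r)]: least fixpoint, start Z0 = Sat((p ∨ ¬r)) = {1, 2, 3, 4, 5, 6}, add states in Sat(b ∧ p) with some successor in Z. Already a fixed point.
Sat(E[(b ∧ p) U (p ∨ ¬r)]) = {1, 2, 3, 4, 5, 6}
0 ∉ Sat(E[(b ∧ p) U (p ∨ ¬r)]) = {1, 2, 3, 4, 5, 6}, so the formula does not hold at 0.

No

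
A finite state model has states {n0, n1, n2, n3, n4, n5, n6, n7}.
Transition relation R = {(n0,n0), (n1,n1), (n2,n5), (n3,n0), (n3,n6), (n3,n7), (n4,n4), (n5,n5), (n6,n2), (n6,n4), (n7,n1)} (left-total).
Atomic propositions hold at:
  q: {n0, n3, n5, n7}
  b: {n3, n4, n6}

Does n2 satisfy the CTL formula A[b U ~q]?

Yes

Sat(~q) = {n1, n2, n4, n6}
A[b U ~q]: least fixpoint, start Z0 = Sat(~q) = {n1, n2, n4, n6}, add states in Sat(b) with every successor in Z. Already a fixed point.
Sat(A[b U ~q]) = {n1, n2, n4, n6}
n2 ∈ Sat(A[b U ~q]) = {n1, n2, n4, n6}, so the formula holds at n2.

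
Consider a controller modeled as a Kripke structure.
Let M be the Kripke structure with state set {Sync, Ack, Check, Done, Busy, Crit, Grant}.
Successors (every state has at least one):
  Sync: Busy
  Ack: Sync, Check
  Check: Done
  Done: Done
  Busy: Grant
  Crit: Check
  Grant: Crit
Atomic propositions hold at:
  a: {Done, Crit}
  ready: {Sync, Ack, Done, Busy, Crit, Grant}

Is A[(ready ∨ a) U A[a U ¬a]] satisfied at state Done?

Sat(ready ∨ a) = {Sync, Ack, Done, Busy, Crit, Grant}
Sat(¬a) = {Sync, Ack, Check, Busy, Grant}
A[a U ¬a]: least fixpoint, start Z0 = Sat(¬a) = {Sync, Ack, Check, Busy, Grant}, add states in Sat(a) with every successor in Z. Z1 = {Sync, Ack, Check, Busy, Crit, Grant}; fixed.
Sat(A[a U ¬a]) = {Sync, Ack, Check, Busy, Crit, Grant}
A[(ready ∨ a) U A[a U ¬a]]: least fixpoint, start Z0 = Sat(A[a U ¬a]) = {Sync, Ack, Check, Busy, Crit, Grant}, add states in Sat(ready ∨ a) with every successor in Z. Already a fixed point.
Sat(A[(ready ∨ a) U A[a U ¬a]]) = {Sync, Ack, Check, Busy, Crit, Grant}
Done ∉ Sat(A[(ready ∨ a) U A[a U ¬a]]) = {Sync, Ack, Check, Busy, Crit, Grant}, so the formula does not hold at Done.

No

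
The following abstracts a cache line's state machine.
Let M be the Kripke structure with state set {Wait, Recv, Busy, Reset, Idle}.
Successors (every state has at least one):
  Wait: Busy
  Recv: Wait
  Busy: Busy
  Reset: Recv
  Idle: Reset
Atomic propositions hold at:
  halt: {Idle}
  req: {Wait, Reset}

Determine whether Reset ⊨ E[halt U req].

E[halt U req]: least fixpoint, start Z0 = Sat(req) = {Wait, Reset}, add states in Sat(halt) with some successor in Z. Z1 = {Wait, Reset, Idle}; fixed.
Sat(E[halt U req]) = {Wait, Reset, Idle}
Reset ∈ Sat(E[halt U req]) = {Wait, Reset, Idle}, so the formula holds at Reset.

Yes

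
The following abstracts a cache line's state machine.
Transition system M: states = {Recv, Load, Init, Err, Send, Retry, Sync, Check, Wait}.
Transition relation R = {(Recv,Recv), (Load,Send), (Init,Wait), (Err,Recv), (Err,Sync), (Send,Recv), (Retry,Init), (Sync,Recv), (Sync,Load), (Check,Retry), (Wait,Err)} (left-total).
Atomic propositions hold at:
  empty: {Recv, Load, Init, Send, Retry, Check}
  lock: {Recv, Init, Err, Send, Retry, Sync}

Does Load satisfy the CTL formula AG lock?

No

AG lock: greatest fixpoint, start Z0 = {Recv, Init, Err, Send, Retry, Sync}, keep only states in Sat with every successor in Z. Z1 = {Recv, Err, Send, Retry}; Z2 = {Recv, Send}; fixed.
Sat(AG lock) = {Recv, Send}
Load ∉ Sat(AG lock) = {Recv, Send}, so the formula does not hold at Load.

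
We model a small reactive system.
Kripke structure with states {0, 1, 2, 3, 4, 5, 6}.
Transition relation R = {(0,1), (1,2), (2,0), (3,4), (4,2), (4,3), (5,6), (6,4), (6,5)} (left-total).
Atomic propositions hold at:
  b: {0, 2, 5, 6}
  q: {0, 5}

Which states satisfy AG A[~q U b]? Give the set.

Sat(~q) = {1, 2, 3, 4, 6}
A[~q U b]: least fixpoint, start Z0 = Sat(b) = {0, 2, 5, 6}, add states in Sat(~q) with every successor in Z. Z1 = {0, 1, 2, 5, 6}; fixed.
Sat(A[~q U b]) = {0, 1, 2, 5, 6}
AG A[~q U b]: greatest fixpoint, start Z0 = {0, 1, 2, 5, 6}, keep only states in Sat with every successor in Z. Z1 = {0, 1, 2, 5}; Z2 = {0, 1, 2}; fixed.
Sat(AG A[~q U b]) = {0, 1, 2}

{0, 1, 2}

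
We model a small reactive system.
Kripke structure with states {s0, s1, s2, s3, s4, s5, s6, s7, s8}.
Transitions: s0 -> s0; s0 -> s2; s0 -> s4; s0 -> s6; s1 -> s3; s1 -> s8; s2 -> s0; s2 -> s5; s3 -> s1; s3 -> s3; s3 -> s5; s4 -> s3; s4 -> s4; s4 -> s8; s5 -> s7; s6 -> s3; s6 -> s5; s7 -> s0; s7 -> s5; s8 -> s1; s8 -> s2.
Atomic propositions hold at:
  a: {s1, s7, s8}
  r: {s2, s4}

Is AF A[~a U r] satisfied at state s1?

No

Sat(~a) = {s0, s2, s3, s4, s5, s6}
A[~a U r]: least fixpoint, start Z0 = Sat(r) = {s2, s4}, add states in Sat(~a) with every successor in Z. Already a fixed point.
Sat(A[~a U r]) = {s2, s4}
AF A[~a U r]: least fixpoint, start Z0 = {s2, s4}, add states with every successor in Z. Already a fixed point.
Sat(AF A[~a U r]) = {s2, s4}
s1 ∉ Sat(AF A[~a U r]) = {s2, s4}, so the formula does not hold at s1.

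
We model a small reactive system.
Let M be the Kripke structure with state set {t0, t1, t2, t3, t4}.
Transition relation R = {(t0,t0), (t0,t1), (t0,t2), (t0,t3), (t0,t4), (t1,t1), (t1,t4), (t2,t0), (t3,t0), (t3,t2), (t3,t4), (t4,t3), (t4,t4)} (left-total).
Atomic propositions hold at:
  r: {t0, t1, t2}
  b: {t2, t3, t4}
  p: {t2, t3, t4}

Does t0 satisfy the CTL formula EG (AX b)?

Sat(AX b) = {s : every successor in {t2, t3, t4}} = {t4}
EG (AX b): greatest fixpoint, start Z0 = {t4}, keep only states in Sat with some successor in Z. Already a fixed point.
Sat(EG (AX b)) = {t4}
t0 ∉ Sat(EG (AX b)) = {t4}, so the formula does not hold at t0.

No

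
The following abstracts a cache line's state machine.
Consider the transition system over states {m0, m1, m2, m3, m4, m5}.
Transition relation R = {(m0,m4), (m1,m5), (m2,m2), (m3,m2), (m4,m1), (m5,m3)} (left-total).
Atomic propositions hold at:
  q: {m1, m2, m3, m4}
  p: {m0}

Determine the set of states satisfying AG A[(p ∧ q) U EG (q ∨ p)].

Sat(p ∧ q) = ∅
Sat(q ∨ p) = {m0, m1, m2, m3, m4}
EG (q ∨ p): greatest fixpoint, start Z0 = {m0, m1, m2, m3, m4}, keep only states in Sat with some successor in Z. Z1 = {m0, m2, m3, m4}; Z2 = {m0, m2, m3}; Z3 = {m2, m3}; fixed.
Sat(EG (q ∨ p)) = {m2, m3}
A[(p ∧ q) U EG (q ∨ p)]: least fixpoint, start Z0 = Sat(EG (q ∨ p)) = {m2, m3}, add states in Sat(p ∧ q) with every successor in Z. Already a fixed point.
Sat(A[(p ∧ q) U EG (q ∨ p)]) = {m2, m3}
AG A[(p ∧ q) U EG (q ∨ p)]: greatest fixpoint, start Z0 = {m2, m3}, keep only states in Sat with every successor in Z. Already a fixed point.
Sat(AG A[(p ∧ q) U EG (q ∨ p)]) = {m2, m3}

{m2, m3}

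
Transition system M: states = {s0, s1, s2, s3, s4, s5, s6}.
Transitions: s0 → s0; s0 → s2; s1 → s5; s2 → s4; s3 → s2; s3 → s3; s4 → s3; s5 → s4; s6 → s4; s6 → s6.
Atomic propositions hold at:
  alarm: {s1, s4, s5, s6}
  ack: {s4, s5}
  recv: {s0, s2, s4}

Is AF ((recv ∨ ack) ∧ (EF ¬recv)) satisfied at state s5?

Yes

Sat(recv ∨ ack) = {s0, s2, s4, s5}
Sat(¬recv) = {s1, s3, s5, s6}
EF ¬recv: least fixpoint, start Z0 = {s1, s3, s5, s6}, add states with some successor in Z. Z1 = {s1, s3, s4, s5, s6}; Z2 = {s1, s2, s3, s4, s5, s6}; Z3 = {s0, s1, s2, s3, s4, s5, s6}; fixed.
Sat(EF ¬recv) = {s0, s1, s2, s3, s4, s5, s6}
Sat((recv ∨ ack) ∧ (EF ¬recv)) = {s0, s2, s4, s5}
AF ((recv ∨ ack) ∧ (EF ¬recv)): least fixpoint, start Z0 = {s0, s2, s4, s5}, add states with every successor in Z. Z1 = {s0, s1, s2, s4, s5}; fixed.
Sat(AF ((recv ∨ ack) ∧ (EF ¬recv))) = {s0, s1, s2, s4, s5}
s5 ∈ Sat(AF ((recv ∨ ack) ∧ (EF ¬recv))) = {s0, s1, s2, s4, s5}, so the formula holds at s5.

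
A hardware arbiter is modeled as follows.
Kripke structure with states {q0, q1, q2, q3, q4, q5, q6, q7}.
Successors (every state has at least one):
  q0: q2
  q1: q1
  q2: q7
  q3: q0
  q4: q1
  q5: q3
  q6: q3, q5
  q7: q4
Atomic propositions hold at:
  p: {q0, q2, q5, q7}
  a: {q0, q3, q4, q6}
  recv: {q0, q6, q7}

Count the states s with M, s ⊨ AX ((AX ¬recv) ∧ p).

2

Sat(¬recv) = {q1, q2, q3, q4, q5}
Sat(AX ¬recv) = {s : every successor in {q1, q2, q3, q4, q5}} = {q0, q1, q4, q5, q6, q7}
Sat((AX ¬recv) ∧ p) = {q0, q5, q7}
Sat(AX ((AX ¬recv) ∧ p)) = {s : every successor in {q0, q5, q7}} = {q2, q3}
|Sat(AX ((AX ¬recv) ∧ p))| = |{q2, q3}| = 2.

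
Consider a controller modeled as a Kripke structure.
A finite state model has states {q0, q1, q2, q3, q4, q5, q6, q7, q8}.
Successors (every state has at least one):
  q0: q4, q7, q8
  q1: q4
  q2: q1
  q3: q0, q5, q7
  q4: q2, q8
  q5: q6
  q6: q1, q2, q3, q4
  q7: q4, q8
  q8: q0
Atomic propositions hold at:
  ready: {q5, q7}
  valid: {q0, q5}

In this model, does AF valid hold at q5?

AF valid: least fixpoint, start Z0 = {q0, q5}, add states with every successor in Z. Z1 = {q0, q5, q8}; fixed.
Sat(AF valid) = {q0, q5, q8}
q5 ∈ Sat(AF valid) = {q0, q5, q8}, so the formula holds at q5.

Yes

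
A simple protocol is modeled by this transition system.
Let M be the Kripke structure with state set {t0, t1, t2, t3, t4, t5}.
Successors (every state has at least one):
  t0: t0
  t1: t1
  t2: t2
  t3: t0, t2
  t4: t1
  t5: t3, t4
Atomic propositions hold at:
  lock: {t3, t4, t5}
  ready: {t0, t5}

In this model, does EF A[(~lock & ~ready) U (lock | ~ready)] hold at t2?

Yes

Sat(~lock) = {t0, t1, t2}
Sat(~ready) = {t1, t2, t3, t4}
Sat(~lock & ~ready) = {t1, t2}
Sat(lock | ~ready) = {t1, t2, t3, t4, t5}
A[(~lock & ~ready) U (lock | ~ready)]: least fixpoint, start Z0 = Sat((lock | ~ready)) = {t1, t2, t3, t4, t5}, add states in Sat(~lock & ~ready) with every successor in Z. Already a fixed point.
Sat(A[(~lock & ~ready) U (lock | ~ready)]) = {t1, t2, t3, t4, t5}
EF A[(~lock & ~ready) U (lock | ~ready)]: least fixpoint, start Z0 = {t1, t2, t3, t4, t5}, add states with some successor in Z. Already a fixed point.
Sat(EF A[(~lock & ~ready) U (lock | ~ready)]) = {t1, t2, t3, t4, t5}
t2 ∈ Sat(EF A[(~lock & ~ready) U (lock | ~ready)]) = {t1, t2, t3, t4, t5}, so the formula holds at t2.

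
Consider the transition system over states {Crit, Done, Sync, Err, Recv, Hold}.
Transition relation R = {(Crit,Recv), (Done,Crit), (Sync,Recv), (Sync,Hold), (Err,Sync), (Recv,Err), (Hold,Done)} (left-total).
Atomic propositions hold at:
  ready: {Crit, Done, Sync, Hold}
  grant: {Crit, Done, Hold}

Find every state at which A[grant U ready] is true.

A[grant U ready]: least fixpoint, start Z0 = Sat(ready) = {Crit, Done, Sync, Hold}, add states in Sat(grant) with every successor in Z. Already a fixed point.
Sat(A[grant U ready]) = {Crit, Done, Sync, Hold}

{Crit, Done, Sync, Hold}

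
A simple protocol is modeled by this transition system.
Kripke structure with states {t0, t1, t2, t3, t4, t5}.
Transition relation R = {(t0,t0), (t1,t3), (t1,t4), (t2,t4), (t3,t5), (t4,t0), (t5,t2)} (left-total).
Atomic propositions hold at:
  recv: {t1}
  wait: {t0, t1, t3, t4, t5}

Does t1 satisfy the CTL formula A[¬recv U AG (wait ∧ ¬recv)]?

No

Sat(¬recv) = {t0, t2, t3, t4, t5}
Sat(wait ∧ ¬recv) = {t0, t3, t4, t5}
AG (wait ∧ ¬recv): greatest fixpoint, start Z0 = {t0, t3, t4, t5}, keep only states in Sat with every successor in Z. Z1 = {t0, t3, t4}; Z2 = {t0, t4}; fixed.
Sat(AG (wait ∧ ¬recv)) = {t0, t4}
A[¬recv U AG (wait ∧ ¬recv)]: least fixpoint, start Z0 = Sat(AG (wait ∧ ¬recv)) = {t0, t4}, add states in Sat(¬recv) with every successor in Z. Z1 = {t0, t2, t4}; Z2 = {t0, t2, t4, t5}; Z3 = {t0, t2, t3, t4, t5}; fixed.
Sat(A[¬recv U AG (wait ∧ ¬recv)]) = {t0, t2, t3, t4, t5}
t1 ∉ Sat(A[¬recv U AG (wait ∧ ¬recv)]) = {t0, t2, t3, t4, t5}, so the formula does not hold at t1.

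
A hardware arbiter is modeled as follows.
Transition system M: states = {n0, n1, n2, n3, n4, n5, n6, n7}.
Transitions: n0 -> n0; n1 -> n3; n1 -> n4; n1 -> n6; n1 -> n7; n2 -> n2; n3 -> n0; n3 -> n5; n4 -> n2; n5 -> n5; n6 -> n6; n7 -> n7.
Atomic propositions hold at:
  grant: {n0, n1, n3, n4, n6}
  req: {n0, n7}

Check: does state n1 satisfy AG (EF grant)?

EF grant: least fixpoint, start Z0 = {n0, n1, n3, n4, n6}, add states with some successor in Z. Already a fixed point.
Sat(EF grant) = {n0, n1, n3, n4, n6}
AG (EF grant): greatest fixpoint, start Z0 = {n0, n1, n3, n4, n6}, keep only states in Sat with every successor in Z. Z1 = {n0, n6}; fixed.
Sat(AG (EF grant)) = {n0, n6}
n1 ∉ Sat(AG (EF grant)) = {n0, n6}, so the formula does not hold at n1.

No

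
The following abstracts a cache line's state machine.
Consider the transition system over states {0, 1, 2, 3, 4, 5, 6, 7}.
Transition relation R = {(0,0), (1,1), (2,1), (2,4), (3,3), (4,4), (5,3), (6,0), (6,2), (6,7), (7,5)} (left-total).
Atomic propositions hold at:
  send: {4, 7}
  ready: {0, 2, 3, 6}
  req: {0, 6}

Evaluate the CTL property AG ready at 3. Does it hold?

AG ready: greatest fixpoint, start Z0 = {0, 2, 3, 6}, keep only states in Sat with every successor in Z. Z1 = {0, 3}; fixed.
Sat(AG ready) = {0, 3}
3 ∈ Sat(AG ready) = {0, 3}, so the formula holds at 3.

Yes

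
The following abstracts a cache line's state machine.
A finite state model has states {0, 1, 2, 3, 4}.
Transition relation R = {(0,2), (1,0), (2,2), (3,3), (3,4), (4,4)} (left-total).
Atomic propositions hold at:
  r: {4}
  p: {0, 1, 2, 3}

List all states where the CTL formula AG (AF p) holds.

AF p: least fixpoint, start Z0 = {0, 1, 2, 3}, add states with every successor in Z. Already a fixed point.
Sat(AF p) = {0, 1, 2, 3}
AG (AF p): greatest fixpoint, start Z0 = {0, 1, 2, 3}, keep only states in Sat with every successor in Z. Z1 = {0, 1, 2}; fixed.
Sat(AG (AF p)) = {0, 1, 2}

{0, 1, 2}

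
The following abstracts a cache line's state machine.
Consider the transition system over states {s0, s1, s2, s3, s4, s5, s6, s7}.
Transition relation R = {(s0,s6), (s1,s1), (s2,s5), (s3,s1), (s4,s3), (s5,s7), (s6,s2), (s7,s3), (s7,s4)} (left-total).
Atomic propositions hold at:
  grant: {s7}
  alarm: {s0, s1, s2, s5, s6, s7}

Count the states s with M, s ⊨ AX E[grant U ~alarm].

Sat(~alarm) = {s3, s4}
E[grant U ~alarm]: least fixpoint, start Z0 = Sat(~alarm) = {s3, s4}, add states in Sat(grant) with some successor in Z. Z1 = {s3, s4, s7}; fixed.
Sat(E[grant U ~alarm]) = {s3, s4, s7}
Sat(AX E[grant U ~alarm]) = {s : every successor in {s3, s4, s7}} = {s4, s5, s7}
|Sat(AX E[grant U ~alarm])| = |{s4, s5, s7}| = 3.

3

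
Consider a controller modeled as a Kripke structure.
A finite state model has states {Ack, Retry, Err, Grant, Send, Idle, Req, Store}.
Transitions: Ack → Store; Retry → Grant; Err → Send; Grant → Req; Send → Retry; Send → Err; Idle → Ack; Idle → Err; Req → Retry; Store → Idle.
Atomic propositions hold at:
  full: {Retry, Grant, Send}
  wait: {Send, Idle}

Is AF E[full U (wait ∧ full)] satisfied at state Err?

Sat(wait ∧ full) = {Send}
E[full U (wait ∧ full)]: least fixpoint, start Z0 = Sat((wait ∧ full)) = {Send}, add states in Sat(full) with some successor in Z. Already a fixed point.
Sat(E[full U (wait ∧ full)]) = {Send}
AF E[full U (wait ∧ full)]: least fixpoint, start Z0 = {Send}, add states with every successor in Z. Z1 = {Err, Send}; fixed.
Sat(AF E[full U (wait ∧ full)]) = {Err, Send}
Err ∈ Sat(AF E[full U (wait ∧ full)]) = {Err, Send}, so the formula holds at Err.

Yes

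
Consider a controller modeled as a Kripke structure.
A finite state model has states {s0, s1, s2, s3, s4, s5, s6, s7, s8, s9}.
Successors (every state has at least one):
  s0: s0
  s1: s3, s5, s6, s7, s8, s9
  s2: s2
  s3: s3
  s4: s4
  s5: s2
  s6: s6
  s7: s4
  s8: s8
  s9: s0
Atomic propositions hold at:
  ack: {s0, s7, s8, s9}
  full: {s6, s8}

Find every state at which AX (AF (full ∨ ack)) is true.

{s0, s6, s8, s9}

Sat(full ∨ ack) = {s0, s6, s7, s8, s9}
AF (full ∨ ack): least fixpoint, start Z0 = {s0, s6, s7, s8, s9}, add states with every successor in Z. Already a fixed point.
Sat(AF (full ∨ ack)) = {s0, s6, s7, s8, s9}
Sat(AX (AF (full ∨ ack))) = {s : every successor in {s0, s6, s7, s8, s9}} = {s0, s6, s8, s9}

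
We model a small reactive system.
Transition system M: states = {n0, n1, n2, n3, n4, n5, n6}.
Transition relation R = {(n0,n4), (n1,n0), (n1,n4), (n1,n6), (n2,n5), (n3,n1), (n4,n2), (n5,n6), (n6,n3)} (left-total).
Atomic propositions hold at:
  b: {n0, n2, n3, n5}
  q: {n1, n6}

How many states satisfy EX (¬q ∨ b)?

5

Sat(¬q) = {n0, n2, n3, n4, n5}
Sat(¬q ∨ b) = {n0, n2, n3, n4, n5}
Sat(EX (¬q ∨ b)) = {s : some successor in {n0, n2, n3, n4, n5}} = {n0, n1, n2, n4, n6}
|Sat(EX (¬q ∨ b))| = |{n0, n1, n2, n4, n6}| = 5.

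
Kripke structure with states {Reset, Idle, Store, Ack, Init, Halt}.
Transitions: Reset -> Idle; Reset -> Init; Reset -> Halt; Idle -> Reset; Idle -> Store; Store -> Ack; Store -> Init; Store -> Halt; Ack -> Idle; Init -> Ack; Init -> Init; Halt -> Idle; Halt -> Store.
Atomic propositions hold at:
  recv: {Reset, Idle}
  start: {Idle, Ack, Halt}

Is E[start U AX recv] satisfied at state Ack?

Sat(AX recv) = {s : every successor in {Reset, Idle}} = {Ack}
E[start U AX recv]: least fixpoint, start Z0 = Sat(AX recv) = {Ack}, add states in Sat(start) with some successor in Z. Already a fixed point.
Sat(E[start U AX recv]) = {Ack}
Ack ∈ Sat(E[start U AX recv]) = {Ack}, so the formula holds at Ack.

Yes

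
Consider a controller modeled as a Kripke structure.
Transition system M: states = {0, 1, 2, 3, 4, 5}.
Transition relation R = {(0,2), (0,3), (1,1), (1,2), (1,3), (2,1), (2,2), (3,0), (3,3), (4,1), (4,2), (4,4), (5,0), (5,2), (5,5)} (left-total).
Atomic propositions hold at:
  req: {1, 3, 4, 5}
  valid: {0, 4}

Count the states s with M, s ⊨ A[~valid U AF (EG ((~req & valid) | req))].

Sat(~valid) = {1, 2, 3, 5}
Sat(~req) = {0, 2}
Sat(~req & valid) = {0}
Sat((~req & valid) | req) = {0, 1, 3, 4, 5}
EG ((~req & valid) | req): greatest fixpoint, start Z0 = {0, 1, 3, 4, 5}, keep only states in Sat with some successor in Z. Already a fixed point.
Sat(EG ((~req & valid) | req)) = {0, 1, 3, 4, 5}
AF (EG ((~req & valid) | req)): least fixpoint, start Z0 = {0, 1, 3, 4, 5}, add states with every successor in Z. Already a fixed point.
Sat(AF (EG ((~req & valid) | req))) = {0, 1, 3, 4, 5}
A[~valid U AF (EG ((~req & valid) | req))]: least fixpoint, start Z0 = Sat(AF (EG ((~req & valid) | req))) = {0, 1, 3, 4, 5}, add states in Sat(~valid) with every successor in Z. Already a fixed point.
Sat(A[~valid U AF (EG ((~req & valid) | req))]) = {0, 1, 3, 4, 5}
|Sat(A[~valid U AF (EG ((~req & valid) | req))])| = |{0, 1, 3, 4, 5}| = 5.

5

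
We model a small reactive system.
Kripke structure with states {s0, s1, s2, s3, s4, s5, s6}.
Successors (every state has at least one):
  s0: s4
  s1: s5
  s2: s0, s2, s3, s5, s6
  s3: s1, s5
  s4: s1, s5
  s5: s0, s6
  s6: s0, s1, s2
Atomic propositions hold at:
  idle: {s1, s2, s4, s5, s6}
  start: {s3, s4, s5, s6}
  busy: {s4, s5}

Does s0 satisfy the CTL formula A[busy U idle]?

No

A[busy U idle]: least fixpoint, start Z0 = Sat(idle) = {s1, s2, s4, s5, s6}, add states in Sat(busy) with every successor in Z. Already a fixed point.
Sat(A[busy U idle]) = {s1, s2, s4, s5, s6}
s0 ∉ Sat(A[busy U idle]) = {s1, s2, s4, s5, s6}, so the formula does not hold at s0.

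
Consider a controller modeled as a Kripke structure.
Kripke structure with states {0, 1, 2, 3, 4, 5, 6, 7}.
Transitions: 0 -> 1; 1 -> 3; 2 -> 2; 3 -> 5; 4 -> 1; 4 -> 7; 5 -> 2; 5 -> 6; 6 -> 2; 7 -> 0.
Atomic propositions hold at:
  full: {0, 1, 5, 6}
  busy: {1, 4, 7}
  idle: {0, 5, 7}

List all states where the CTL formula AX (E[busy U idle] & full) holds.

{3, 7}

E[busy U idle]: least fixpoint, start Z0 = Sat(idle) = {0, 5, 7}, add states in Sat(busy) with some successor in Z. Z1 = {0, 4, 5, 7}; fixed.
Sat(E[busy U idle]) = {0, 4, 5, 7}
Sat(E[busy U idle] & full) = {0, 5}
Sat(AX (E[busy U idle] & full)) = {s : every successor in {0, 5}} = {3, 7}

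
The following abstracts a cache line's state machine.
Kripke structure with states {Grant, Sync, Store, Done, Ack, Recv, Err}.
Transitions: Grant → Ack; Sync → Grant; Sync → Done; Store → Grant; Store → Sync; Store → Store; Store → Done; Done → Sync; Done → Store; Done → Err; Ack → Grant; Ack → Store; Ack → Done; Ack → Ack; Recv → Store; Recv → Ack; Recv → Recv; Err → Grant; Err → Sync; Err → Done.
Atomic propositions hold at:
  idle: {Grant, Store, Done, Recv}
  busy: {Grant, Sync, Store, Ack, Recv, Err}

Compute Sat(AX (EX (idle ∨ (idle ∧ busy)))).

Sat(idle ∧ busy) = {Grant, Store, Recv}
Sat(idle ∨ (idle ∧ busy)) = {Grant, Store, Done, Recv}
Sat(EX (idle ∨ (idle ∧ busy))) = {s : some successor in {Grant, Store, Done, Recv}} = {Sync, Store, Done, Ack, Recv, Err}
Sat(AX (EX (idle ∨ (idle ∧ busy)))) = {s : every successor in {Sync, Store, Done, Ack, Recv, Err}} = {Grant, Done, Recv}

{Grant, Done, Recv}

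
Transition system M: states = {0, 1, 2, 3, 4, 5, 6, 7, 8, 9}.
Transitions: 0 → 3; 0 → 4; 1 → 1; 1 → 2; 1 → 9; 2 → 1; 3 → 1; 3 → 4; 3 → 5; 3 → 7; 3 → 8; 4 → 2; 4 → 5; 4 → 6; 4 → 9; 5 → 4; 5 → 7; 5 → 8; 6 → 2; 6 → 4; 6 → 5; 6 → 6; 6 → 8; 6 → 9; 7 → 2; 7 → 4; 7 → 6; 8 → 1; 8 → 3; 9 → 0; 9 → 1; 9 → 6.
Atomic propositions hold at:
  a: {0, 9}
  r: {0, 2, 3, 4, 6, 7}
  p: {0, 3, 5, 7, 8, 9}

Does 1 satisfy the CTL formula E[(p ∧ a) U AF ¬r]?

Yes

Sat(p ∧ a) = {0, 9}
Sat(¬r) = {1, 5, 8, 9}
AF ¬r: least fixpoint, start Z0 = {1, 5, 8, 9}, add states with every successor in Z. Z1 = {1, 2, 5, 8, 9}; fixed.
Sat(AF ¬r) = {1, 2, 5, 8, 9}
E[(p ∧ a) U AF ¬r]: least fixpoint, start Z0 = Sat(AF ¬r) = {1, 2, 5, 8, 9}, add states in Sat(p ∧ a) with some successor in Z. Already a fixed point.
Sat(E[(p ∧ a) U AF ¬r]) = {1, 2, 5, 8, 9}
1 ∈ Sat(E[(p ∧ a) U AF ¬r]) = {1, 2, 5, 8, 9}, so the formula holds at 1.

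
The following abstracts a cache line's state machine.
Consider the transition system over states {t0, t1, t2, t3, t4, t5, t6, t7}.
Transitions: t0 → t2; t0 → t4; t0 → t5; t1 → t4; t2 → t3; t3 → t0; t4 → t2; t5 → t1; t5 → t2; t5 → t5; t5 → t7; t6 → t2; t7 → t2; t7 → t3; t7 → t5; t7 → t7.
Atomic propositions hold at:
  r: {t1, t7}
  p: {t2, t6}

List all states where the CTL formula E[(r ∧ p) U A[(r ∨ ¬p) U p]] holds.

{t1, t2, t4, t6}

Sat(r ∧ p) = ∅
Sat(¬p) = {t0, t1, t3, t4, t5, t7}
Sat(r ∨ ¬p) = {t0, t1, t3, t4, t5, t7}
A[(r ∨ ¬p) U p]: least fixpoint, start Z0 = Sat(p) = {t2, t6}, add states in Sat(r ∨ ¬p) with every successor in Z. Z1 = {t2, t4, t6}; Z2 = {t1, t2, t4, t6}; fixed.
Sat(A[(r ∨ ¬p) U p]) = {t1, t2, t4, t6}
E[(r ∧ p) U A[(r ∨ ¬p) U p]]: least fixpoint, start Z0 = Sat(A[(r ∨ ¬p) U p]) = {t1, t2, t4, t6}, add states in Sat(r ∧ p) with some successor in Z. Already a fixed point.
Sat(E[(r ∧ p) U A[(r ∨ ¬p) U p]]) = {t1, t2, t4, t6}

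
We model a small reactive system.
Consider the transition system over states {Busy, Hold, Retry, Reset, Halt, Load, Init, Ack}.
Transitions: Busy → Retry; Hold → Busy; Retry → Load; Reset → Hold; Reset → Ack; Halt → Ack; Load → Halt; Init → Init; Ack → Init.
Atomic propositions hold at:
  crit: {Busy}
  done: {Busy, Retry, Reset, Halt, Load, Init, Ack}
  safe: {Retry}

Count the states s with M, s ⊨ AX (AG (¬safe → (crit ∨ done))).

7

Sat(¬safe) = {Busy, Hold, Reset, Halt, Load, Init, Ack}
Sat(crit ∨ done) = {Busy, Retry, Reset, Halt, Load, Init, Ack}
Sat(¬safe → (crit ∨ done)) = {Busy, Retry, Reset, Halt, Load, Init, Ack}
AG (¬safe → (crit ∨ done)): greatest fixpoint, start Z0 = {Busy, Retry, Reset, Halt, Load, Init, Ack}, keep only states in Sat with every successor in Z. Z1 = {Busy, Retry, Halt, Load, Init, Ack}; fixed.
Sat(AG (¬safe → (crit ∨ done))) = {Busy, Retry, Halt, Load, Init, Ack}
Sat(AX (AG (¬safe → (crit ∨ done)))) = {s : every successor in {Busy, Retry, Halt, Load, Init, Ack}} = {Busy, Hold, Retry, Halt, Load, Init, Ack}
|Sat(AX (AG (¬safe → (crit ∨ done))))| = |{Busy, Hold, Retry, Halt, Load, Init, Ack}| = 7.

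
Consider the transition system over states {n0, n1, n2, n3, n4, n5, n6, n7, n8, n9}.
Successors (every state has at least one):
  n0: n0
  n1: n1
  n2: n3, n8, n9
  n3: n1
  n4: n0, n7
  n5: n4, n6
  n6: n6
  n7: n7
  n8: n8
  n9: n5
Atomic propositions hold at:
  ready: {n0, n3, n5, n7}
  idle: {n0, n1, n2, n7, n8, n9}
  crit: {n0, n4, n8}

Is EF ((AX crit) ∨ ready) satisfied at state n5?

Sat(AX crit) = {s : every successor in {n0, n4, n8}} = {n0, n8}
Sat((AX crit) ∨ ready) = {n0, n3, n5, n7, n8}
EF ((AX crit) ∨ ready): least fixpoint, start Z0 = {n0, n3, n5, n7, n8}, add states with some successor in Z. Z1 = {n0, n2, n3, n4, n5, n7, n8, n9}; fixed.
Sat(EF ((AX crit) ∨ ready)) = {n0, n2, n3, n4, n5, n7, n8, n9}
n5 ∈ Sat(EF ((AX crit) ∨ ready)) = {n0, n2, n3, n4, n5, n7, n8, n9}, so the formula holds at n5.

Yes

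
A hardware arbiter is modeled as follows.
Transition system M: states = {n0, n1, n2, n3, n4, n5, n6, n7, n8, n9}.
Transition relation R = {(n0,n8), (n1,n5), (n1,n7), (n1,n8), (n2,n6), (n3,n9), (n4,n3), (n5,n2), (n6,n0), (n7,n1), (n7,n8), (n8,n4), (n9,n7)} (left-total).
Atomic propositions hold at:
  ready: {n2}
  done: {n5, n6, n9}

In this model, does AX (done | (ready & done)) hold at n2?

Yes

Sat(ready & done) = ∅
Sat(done | (ready & done)) = {n5, n6, n9}
Sat(AX (done | (ready & done))) = {s : every successor in {n5, n6, n9}} = {n2, n3}
n2 ∈ Sat(AX (done | (ready & done))) = {n2, n3}, so the formula holds at n2.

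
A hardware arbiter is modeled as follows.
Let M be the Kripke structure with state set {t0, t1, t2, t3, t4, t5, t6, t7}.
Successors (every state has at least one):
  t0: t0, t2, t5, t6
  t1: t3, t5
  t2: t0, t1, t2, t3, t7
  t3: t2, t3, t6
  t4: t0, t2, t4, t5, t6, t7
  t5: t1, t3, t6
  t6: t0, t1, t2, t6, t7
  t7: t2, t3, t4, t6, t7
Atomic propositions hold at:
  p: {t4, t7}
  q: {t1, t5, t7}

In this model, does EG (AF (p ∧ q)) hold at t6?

Sat(p ∧ q) = {t7}
AF (p ∧ q): least fixpoint, start Z0 = {t7}, add states with every successor in Z. Already a fixed point.
Sat(AF (p ∧ q)) = {t7}
EG (AF (p ∧ q)): greatest fixpoint, start Z0 = {t7}, keep only states in Sat with some successor in Z. Already a fixed point.
Sat(EG (AF (p ∧ q))) = {t7}
t6 ∉ Sat(EG (AF (p ∧ q))) = {t7}, so the formula does not hold at t6.

No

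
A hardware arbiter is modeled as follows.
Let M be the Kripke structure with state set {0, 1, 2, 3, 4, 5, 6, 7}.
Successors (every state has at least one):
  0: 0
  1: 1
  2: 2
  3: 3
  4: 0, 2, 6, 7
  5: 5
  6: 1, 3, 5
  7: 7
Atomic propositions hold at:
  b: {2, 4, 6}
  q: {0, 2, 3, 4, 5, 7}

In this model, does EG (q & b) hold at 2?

Yes

Sat(q & b) = {2, 4}
EG (q & b): greatest fixpoint, start Z0 = {2, 4}, keep only states in Sat with some successor in Z. Already a fixed point.
Sat(EG (q & b)) = {2, 4}
2 ∈ Sat(EG (q & b)) = {2, 4}, so the formula holds at 2.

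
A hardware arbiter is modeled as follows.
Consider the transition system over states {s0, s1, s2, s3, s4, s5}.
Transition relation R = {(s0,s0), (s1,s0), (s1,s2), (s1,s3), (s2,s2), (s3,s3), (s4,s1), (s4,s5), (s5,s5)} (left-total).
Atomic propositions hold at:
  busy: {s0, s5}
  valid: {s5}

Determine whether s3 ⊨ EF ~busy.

Yes

Sat(~busy) = {s1, s2, s3, s4}
EF ~busy: least fixpoint, start Z0 = {s1, s2, s3, s4}, add states with some successor in Z. Already a fixed point.
Sat(EF ~busy) = {s1, s2, s3, s4}
s3 ∈ Sat(EF ~busy) = {s1, s2, s3, s4}, so the formula holds at s3.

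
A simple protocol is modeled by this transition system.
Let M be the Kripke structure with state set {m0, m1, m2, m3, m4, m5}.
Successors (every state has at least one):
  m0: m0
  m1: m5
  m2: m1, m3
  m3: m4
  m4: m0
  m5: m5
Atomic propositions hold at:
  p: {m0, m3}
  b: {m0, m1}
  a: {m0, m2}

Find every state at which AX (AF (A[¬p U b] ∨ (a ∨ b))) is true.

{m0, m2, m3, m4}

Sat(¬p) = {m1, m2, m4, m5}
A[¬p U b]: least fixpoint, start Z0 = Sat(b) = {m0, m1}, add states in Sat(¬p) with every successor in Z. Z1 = {m0, m1, m4}; fixed.
Sat(A[¬p U b]) = {m0, m1, m4}
Sat(a ∨ b) = {m0, m1, m2}
Sat(A[¬p U b] ∨ (a ∨ b)) = {m0, m1, m2, m4}
AF (A[¬p U b] ∨ (a ∨ b)): least fixpoint, start Z0 = {m0, m1, m2, m4}, add states with every successor in Z. Z1 = {m0, m1, m2, m3, m4}; fixed.
Sat(AF (A[¬p U b] ∨ (a ∨ b))) = {m0, m1, m2, m3, m4}
Sat(AX (AF (A[¬p U b] ∨ (a ∨ b)))) = {s : every successor in {m0, m1, m2, m3, m4}} = {m0, m2, m3, m4}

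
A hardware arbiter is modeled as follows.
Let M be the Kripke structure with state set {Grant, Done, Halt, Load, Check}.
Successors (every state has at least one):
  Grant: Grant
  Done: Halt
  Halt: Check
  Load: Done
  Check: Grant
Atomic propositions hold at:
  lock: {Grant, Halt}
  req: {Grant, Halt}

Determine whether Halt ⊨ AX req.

No

Sat(AX req) = {s : every successor in {Grant, Halt}} = {Grant, Done, Check}
Halt ∉ Sat(AX req) = {Grant, Done, Check}, so the formula does not hold at Halt.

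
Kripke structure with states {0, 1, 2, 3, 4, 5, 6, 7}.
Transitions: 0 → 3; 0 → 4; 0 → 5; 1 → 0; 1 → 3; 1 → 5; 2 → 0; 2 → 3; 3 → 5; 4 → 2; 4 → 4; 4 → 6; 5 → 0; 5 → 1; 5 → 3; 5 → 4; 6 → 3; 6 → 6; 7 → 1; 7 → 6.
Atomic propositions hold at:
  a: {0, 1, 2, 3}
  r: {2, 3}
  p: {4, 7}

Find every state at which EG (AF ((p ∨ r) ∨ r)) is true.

{4}

Sat(p ∨ r) = {2, 3, 4, 7}
Sat((p ∨ r) ∨ r) = {2, 3, 4, 7}
AF ((p ∨ r) ∨ r): least fixpoint, start Z0 = {2, 3, 4, 7}, add states with every successor in Z. Already a fixed point.
Sat(AF ((p ∨ r) ∨ r)) = {2, 3, 4, 7}
EG (AF ((p ∨ r) ∨ r)): greatest fixpoint, start Z0 = {2, 3, 4, 7}, keep only states in Sat with some successor in Z. Z1 = {2, 4}; Z2 = {4}; fixed.
Sat(EG (AF ((p ∨ r) ∨ r))) = {4}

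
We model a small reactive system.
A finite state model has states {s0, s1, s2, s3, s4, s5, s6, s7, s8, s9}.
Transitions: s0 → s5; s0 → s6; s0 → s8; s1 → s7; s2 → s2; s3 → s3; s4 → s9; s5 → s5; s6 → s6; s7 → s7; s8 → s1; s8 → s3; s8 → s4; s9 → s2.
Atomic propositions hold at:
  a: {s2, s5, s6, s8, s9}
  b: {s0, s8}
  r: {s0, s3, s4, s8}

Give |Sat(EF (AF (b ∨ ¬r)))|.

Sat(¬r) = {s1, s2, s5, s6, s7, s9}
Sat(b ∨ ¬r) = {s0, s1, s2, s5, s6, s7, s8, s9}
AF (b ∨ ¬r): least fixpoint, start Z0 = {s0, s1, s2, s5, s6, s7, s8, s9}, add states with every successor in Z. Z1 = {s0, s1, s2, s4, s5, s6, s7, s8, s9}; fixed.
Sat(AF (b ∨ ¬r)) = {s0, s1, s2, s4, s5, s6, s7, s8, s9}
EF (AF (b ∨ ¬r)): least fixpoint, start Z0 = {s0, s1, s2, s4, s5, s6, s7, s8, s9}, add states with some successor in Z. Already a fixed point.
Sat(EF (AF (b ∨ ¬r))) = {s0, s1, s2, s4, s5, s6, s7, s8, s9}
|Sat(EF (AF (b ∨ ¬r)))| = |{s0, s1, s2, s4, s5, s6, s7, s8, s9}| = 9.

9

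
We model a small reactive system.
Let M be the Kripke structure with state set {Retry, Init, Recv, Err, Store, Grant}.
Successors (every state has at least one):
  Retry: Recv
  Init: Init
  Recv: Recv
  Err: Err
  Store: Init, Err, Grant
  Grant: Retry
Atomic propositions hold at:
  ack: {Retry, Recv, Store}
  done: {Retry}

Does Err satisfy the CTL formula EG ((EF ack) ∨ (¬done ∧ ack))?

No

EF ack: least fixpoint, start Z0 = {Retry, Recv, Store}, add states with some successor in Z. Z1 = {Retry, Recv, Store, Grant}; fixed.
Sat(EF ack) = {Retry, Recv, Store, Grant}
Sat(¬done) = {Init, Recv, Err, Store, Grant}
Sat(¬done ∧ ack) = {Recv, Store}
Sat((EF ack) ∨ (¬done ∧ ack)) = {Retry, Recv, Store, Grant}
EG ((EF ack) ∨ (¬done ∧ ack)): greatest fixpoint, start Z0 = {Retry, Recv, Store, Grant}, keep only states in Sat with some successor in Z. Already a fixed point.
Sat(EG ((EF ack) ∨ (¬done ∧ ack))) = {Retry, Recv, Store, Grant}
Err ∉ Sat(EG ((EF ack) ∨ (¬done ∧ ack))) = {Retry, Recv, Store, Grant}, so the formula does not hold at Err.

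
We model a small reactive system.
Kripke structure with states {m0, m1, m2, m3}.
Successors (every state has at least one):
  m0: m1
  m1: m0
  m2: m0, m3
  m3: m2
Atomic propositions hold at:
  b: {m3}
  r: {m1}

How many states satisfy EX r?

1

Sat(EX r) = {s : some successor in {m1}} = {m0}
|Sat(EX r)| = |{m0}| = 1.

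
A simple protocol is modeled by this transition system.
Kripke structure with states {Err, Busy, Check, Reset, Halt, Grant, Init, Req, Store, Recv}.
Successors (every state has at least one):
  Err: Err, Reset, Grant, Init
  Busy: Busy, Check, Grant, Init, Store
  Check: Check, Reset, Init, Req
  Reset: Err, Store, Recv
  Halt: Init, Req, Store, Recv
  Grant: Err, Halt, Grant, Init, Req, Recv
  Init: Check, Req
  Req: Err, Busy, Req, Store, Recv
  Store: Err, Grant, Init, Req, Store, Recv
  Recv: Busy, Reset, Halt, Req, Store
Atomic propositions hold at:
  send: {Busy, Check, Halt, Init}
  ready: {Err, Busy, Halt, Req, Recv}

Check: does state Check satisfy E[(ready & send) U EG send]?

Yes

Sat(ready & send) = {Busy, Halt}
EG send: greatest fixpoint, start Z0 = {Busy, Check, Halt, Init}, keep only states in Sat with some successor in Z. Already a fixed point.
Sat(EG send) = {Busy, Check, Halt, Init}
E[(ready & send) U EG send]: least fixpoint, start Z0 = Sat(EG send) = {Busy, Check, Halt, Init}, add states in Sat(ready & send) with some successor in Z. Already a fixed point.
Sat(E[(ready & send) U EG send]) = {Busy, Check, Halt, Init}
Check ∈ Sat(E[(ready & send) U EG send]) = {Busy, Check, Halt, Init}, so the formula holds at Check.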